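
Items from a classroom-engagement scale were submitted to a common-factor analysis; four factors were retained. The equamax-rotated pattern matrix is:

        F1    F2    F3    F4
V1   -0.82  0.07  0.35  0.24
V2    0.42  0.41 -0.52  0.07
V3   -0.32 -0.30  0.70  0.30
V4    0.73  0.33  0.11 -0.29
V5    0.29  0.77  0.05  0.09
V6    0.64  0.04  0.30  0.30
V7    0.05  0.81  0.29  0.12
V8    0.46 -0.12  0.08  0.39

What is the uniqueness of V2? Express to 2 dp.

h² = 0.42² + 0.41² + (-0.52)² + 0.07² = 0.1764 + 0.1681 + 0.2704 + 0.0049 = 0.6198
Uniqueness u² = 1 − h² = 1 − 0.6198 = 0.3802

0.38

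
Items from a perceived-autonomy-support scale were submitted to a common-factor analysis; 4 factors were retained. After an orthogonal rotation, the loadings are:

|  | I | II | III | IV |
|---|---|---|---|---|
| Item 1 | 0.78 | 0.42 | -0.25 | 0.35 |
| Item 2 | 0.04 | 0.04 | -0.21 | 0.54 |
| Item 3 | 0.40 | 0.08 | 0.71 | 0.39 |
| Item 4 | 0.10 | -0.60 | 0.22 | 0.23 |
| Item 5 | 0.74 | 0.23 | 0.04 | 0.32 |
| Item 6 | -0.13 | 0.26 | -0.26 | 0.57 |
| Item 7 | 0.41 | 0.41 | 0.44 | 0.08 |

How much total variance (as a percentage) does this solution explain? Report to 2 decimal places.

SS loadings by factor: 1.5126, 0.8330, 0.9219, 1.0528; total = 4.3203.
Total variance with 7 standardized items is 7, so the solution explains 4.3203/7 = 0.6172 = 61.72%.

61.72%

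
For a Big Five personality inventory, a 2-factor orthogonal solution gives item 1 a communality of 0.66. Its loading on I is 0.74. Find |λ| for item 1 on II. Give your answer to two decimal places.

0.34

Under orthogonal rotation h² = Σλ², so λ_II² = h² − (0.5476) = 0.66 − 0.5476 = 0.1124.
|λ| = √0.1124 = 0.3353.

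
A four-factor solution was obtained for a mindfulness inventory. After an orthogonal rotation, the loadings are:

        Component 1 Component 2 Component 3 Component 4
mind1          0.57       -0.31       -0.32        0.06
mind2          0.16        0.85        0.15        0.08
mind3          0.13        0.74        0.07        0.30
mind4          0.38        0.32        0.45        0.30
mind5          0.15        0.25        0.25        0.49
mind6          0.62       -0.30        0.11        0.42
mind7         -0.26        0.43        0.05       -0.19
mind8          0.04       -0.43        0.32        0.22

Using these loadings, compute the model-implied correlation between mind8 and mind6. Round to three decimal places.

r̂ = Σ λ_i·λ_j across factors = (0.04)(0.62) + (-0.43)(-0.30) + (0.32)(0.11) + (0.22)(0.42)
  = +0.0248 +0.1290 +0.0352 +0.0924 = 0.2814

0.281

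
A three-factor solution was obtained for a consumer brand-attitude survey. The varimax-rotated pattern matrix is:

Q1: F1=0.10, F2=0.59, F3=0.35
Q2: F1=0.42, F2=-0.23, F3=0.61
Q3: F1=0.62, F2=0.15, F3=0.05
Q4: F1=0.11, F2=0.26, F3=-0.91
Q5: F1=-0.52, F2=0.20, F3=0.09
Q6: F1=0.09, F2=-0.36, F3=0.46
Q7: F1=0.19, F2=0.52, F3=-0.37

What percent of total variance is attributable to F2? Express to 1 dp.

SS loadings for F2 = 0.59² + (-0.23)² + 0.15² + 0.26² + 0.20² + (-0.36)² + 0.52² = 0.9311
With 7 standardized items, total variance = 7. Proportion = 0.9311/7 = 0.1330 → 13.30%.

13.3%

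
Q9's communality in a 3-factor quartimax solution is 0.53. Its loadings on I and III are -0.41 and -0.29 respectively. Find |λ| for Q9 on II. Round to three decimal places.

Under orthogonal rotation h² = Σλ², so λ_II² = h² − (0.2522) = 0.53 − 0.2522 = 0.2778.
|λ| = √0.2778 = 0.5271.

0.527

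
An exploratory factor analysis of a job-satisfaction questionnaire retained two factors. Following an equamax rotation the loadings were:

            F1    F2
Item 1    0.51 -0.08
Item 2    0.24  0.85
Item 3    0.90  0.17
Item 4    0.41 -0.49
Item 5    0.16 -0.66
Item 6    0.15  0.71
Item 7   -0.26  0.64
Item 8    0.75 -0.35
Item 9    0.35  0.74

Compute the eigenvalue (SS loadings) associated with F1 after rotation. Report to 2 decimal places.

SS loadings for F1 = 0.51² + 0.24² + 0.90² + 0.41² + 0.16² + 0.15² + (-0.26)² + 0.75² + 0.35² = 0.2601 + 0.0576 + 0.8100 + 0.1681 + 0.0256 + 0.0225 + 0.0676 + 0.5625 + 0.1225 = 2.0965

2.10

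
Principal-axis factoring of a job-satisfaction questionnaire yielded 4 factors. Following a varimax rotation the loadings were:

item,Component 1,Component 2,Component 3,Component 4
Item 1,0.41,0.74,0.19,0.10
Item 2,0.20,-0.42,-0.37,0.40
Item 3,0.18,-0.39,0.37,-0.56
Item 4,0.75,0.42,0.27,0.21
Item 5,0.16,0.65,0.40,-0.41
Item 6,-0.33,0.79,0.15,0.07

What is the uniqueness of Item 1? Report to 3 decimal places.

0.238

h² = 0.41² + 0.74² + 0.19² + 0.10² = 0.1681 + 0.5476 + 0.0361 + 0.0100 = 0.7618
Uniqueness u² = 1 − h² = 1 − 0.7618 = 0.2382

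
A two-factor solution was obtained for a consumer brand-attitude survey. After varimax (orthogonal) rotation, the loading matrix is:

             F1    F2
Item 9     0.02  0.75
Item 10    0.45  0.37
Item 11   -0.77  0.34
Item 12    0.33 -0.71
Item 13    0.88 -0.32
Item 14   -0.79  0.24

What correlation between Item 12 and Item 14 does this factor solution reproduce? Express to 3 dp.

-0.431

r̂ = Σ λ_i·λ_j across factors = (0.33)(-0.79) + (-0.71)(0.24)
  = -0.2607 -0.1704 = -0.4311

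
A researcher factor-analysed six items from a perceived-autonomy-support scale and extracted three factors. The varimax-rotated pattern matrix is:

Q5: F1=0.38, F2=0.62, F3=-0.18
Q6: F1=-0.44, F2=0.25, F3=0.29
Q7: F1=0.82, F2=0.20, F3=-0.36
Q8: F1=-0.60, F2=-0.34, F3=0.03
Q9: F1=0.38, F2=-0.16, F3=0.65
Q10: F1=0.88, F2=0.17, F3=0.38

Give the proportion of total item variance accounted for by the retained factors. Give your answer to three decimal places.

SS loadings by factor: 2.2892, 0.6570, 0.8139; total = 3.7601.
Total variance with 6 standardized items is 6, so the solution explains 3.7601/6 = 0.6267.

0.627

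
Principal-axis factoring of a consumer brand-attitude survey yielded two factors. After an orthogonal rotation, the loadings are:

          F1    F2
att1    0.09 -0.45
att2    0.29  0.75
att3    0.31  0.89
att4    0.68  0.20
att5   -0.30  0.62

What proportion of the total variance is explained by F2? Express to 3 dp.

SS loadings for F2 = (-0.45)² + 0.75² + 0.89² + 0.20² + 0.62² = 1.9815
Proportion of variance = 1.9815 / 5 = 0.3963.

0.396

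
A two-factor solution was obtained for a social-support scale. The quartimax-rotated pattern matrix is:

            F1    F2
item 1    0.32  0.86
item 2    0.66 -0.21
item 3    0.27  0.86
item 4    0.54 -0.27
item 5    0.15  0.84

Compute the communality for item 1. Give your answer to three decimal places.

0.842

h² = 0.32² + 0.86² = 0.1024 + 0.7396 = 0.8420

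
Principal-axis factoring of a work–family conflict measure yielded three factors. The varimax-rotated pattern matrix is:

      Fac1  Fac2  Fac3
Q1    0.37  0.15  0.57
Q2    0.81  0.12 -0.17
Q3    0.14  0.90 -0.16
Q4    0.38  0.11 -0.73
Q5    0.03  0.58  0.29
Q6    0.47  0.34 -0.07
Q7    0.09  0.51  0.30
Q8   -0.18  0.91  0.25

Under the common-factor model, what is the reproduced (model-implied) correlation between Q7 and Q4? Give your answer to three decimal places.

r̂ = Σ λ_i·λ_j across factors = (0.09)(0.38) + (0.51)(0.11) + (0.30)(-0.73)
  = +0.0342 +0.0561 -0.2190 = -0.1287

-0.129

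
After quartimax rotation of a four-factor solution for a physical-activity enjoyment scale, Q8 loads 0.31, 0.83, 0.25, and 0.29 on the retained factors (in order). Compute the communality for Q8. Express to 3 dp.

0.932

h² = 0.31² + 0.83² + 0.25² + 0.29² = 0.0961 + 0.6889 + 0.0625 + 0.0841 = 0.9316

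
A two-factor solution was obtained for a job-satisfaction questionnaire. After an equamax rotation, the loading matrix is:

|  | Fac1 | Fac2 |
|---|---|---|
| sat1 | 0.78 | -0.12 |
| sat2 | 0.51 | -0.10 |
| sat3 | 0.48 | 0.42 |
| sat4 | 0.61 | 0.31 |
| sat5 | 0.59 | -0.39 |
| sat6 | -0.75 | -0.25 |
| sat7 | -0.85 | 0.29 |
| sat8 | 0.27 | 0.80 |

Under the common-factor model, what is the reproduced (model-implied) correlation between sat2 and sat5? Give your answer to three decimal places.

r̂ = Σ λ_i·λ_j across factors = (0.51)(0.59) + (-0.10)(-0.39)
  = +0.3009 +0.0390 = 0.3399

0.340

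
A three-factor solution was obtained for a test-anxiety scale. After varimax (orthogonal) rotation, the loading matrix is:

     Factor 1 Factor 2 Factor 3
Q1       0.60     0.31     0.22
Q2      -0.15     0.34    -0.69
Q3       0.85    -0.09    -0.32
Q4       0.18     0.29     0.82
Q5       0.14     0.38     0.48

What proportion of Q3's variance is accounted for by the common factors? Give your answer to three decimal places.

h² = 0.85² + (-0.09)² + (-0.32)² = 0.7225 + 0.0081 + 0.1024 = 0.8330

0.833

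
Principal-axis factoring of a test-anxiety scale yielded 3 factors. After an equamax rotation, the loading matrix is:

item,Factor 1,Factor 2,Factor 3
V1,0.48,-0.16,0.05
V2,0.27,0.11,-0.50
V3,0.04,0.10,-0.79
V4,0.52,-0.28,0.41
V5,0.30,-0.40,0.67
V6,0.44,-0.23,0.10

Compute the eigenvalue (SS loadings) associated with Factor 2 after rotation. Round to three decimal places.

SS loadings for Factor 2 = (-0.16)² + 0.11² + 0.10² + (-0.28)² + (-0.40)² + (-0.23)² = 0.0256 + 0.0121 + 0.0100 + 0.0784 + 0.1600 + 0.0529 = 0.3390

0.339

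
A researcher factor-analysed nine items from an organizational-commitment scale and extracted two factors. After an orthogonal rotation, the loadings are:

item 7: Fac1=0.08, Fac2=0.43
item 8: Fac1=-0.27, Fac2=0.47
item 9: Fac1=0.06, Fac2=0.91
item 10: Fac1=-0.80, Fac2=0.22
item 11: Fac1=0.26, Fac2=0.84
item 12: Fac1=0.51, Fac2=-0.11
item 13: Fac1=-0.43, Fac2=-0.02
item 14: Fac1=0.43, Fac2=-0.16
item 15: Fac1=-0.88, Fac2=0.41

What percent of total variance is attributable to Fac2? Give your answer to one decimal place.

SS loadings for Fac2 = 0.43² + 0.47² + 0.91² + 0.22² + 0.84² + (-0.11)² + (-0.02)² + (-0.16)² + 0.41² = 2.1941
With 9 standardized items, total variance = 9. Proportion = 2.1941/9 = 0.2438 → 24.38%.

24.4%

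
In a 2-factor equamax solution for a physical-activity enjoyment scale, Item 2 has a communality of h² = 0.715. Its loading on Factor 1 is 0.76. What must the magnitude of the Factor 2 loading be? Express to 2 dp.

0.37

Under orthogonal rotation h² = Σλ², so λ_Factor 2² = h² − (0.5776) = 0.715 − 0.5776 = 0.1374.
|λ| = √0.1374 = 0.3707.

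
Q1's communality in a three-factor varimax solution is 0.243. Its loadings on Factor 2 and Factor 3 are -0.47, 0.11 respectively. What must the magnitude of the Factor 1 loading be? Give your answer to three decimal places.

0.100

Under orthogonal rotation h² = Σλ², so λ_Factor 1² = h² − (0.2330) = 0.243 − 0.2330 = 0.0100.
|λ| = √0.0100 = 0.1000.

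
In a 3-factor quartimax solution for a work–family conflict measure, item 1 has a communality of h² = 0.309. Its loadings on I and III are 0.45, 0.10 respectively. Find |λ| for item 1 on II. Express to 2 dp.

Under orthogonal rotation h² = Σλ², so λ_II² = h² − (0.2125) = 0.309 − 0.2125 = 0.0965.
|λ| = √0.0965 = 0.3106.

0.31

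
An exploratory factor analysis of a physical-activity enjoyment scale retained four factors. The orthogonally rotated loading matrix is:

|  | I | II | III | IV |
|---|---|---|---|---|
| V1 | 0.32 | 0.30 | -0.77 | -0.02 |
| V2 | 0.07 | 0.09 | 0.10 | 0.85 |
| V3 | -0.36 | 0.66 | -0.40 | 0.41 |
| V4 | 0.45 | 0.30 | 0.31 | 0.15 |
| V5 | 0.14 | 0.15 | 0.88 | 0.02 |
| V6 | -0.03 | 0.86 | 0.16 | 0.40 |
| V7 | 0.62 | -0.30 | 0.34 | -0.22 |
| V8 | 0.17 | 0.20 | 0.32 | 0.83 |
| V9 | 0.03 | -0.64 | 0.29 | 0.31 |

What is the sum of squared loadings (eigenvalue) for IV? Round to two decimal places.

SS loadings for IV = (-0.02)² + 0.85² + 0.41² + 0.15² + 0.02² + 0.40² + (-0.22)² + 0.83² + 0.31² = 0.0004 + 0.7225 + 0.1681 + 0.0225 + 0.0004 + 0.1600 + 0.0484 + 0.6889 + 0.0961 = 1.9073

1.91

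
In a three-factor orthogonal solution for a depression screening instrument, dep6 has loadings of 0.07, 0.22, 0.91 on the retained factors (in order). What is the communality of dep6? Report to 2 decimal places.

0.88

h² = 0.07² + 0.22² + 0.91² = 0.0049 + 0.0484 + 0.8281 = 0.8814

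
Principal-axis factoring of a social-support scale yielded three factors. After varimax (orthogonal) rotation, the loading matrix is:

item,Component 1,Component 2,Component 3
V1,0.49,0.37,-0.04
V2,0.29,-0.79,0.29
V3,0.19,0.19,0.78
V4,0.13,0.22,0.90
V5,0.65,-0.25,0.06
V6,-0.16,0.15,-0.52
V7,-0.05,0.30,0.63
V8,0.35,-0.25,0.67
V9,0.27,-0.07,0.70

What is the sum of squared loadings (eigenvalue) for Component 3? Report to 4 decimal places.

SS loadings for Component 3 = (-0.04)² + 0.29² + 0.78² + 0.90² + 0.06² + (-0.52)² + 0.63² + 0.67² + 0.70² = 0.0016 + 0.0841 + 0.6084 + 0.8100 + 0.0036 + 0.2704 + 0.3969 + 0.4489 + 0.4900 = 3.1139

3.1139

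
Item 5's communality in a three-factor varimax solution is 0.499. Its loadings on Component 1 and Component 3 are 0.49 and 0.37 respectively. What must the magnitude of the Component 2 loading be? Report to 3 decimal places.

Under orthogonal rotation h² = Σλ², so λ_Component 2² = h² − (0.3770) = 0.499 − 0.3770 = 0.1220.
|λ| = √0.1220 = 0.3493.

0.349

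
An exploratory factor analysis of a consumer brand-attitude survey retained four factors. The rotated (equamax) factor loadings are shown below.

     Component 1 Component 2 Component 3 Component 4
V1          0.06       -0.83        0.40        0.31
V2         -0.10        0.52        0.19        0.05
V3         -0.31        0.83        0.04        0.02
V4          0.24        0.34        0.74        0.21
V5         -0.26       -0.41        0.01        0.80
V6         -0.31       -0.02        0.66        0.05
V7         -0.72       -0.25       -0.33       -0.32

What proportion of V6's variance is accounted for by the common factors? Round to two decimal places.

h² = (-0.31)² + (-0.02)² + 0.66² + 0.05² = 0.0961 + 0.0004 + 0.4356 + 0.0025 = 0.5346

0.53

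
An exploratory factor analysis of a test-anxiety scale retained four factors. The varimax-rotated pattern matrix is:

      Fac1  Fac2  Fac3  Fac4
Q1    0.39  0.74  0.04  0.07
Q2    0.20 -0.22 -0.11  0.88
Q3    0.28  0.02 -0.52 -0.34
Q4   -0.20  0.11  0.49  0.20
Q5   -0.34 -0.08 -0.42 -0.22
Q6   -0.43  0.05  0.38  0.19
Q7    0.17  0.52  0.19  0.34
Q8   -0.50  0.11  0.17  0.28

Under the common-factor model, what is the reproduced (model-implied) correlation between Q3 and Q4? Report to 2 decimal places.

r̂ = Σ λ_i·λ_j across factors = (0.28)(-0.20) + (0.02)(0.11) + (-0.52)(0.49) + (-0.34)(0.20)
  = -0.0560 +0.0022 -0.2548 -0.0680 = -0.3766

-0.38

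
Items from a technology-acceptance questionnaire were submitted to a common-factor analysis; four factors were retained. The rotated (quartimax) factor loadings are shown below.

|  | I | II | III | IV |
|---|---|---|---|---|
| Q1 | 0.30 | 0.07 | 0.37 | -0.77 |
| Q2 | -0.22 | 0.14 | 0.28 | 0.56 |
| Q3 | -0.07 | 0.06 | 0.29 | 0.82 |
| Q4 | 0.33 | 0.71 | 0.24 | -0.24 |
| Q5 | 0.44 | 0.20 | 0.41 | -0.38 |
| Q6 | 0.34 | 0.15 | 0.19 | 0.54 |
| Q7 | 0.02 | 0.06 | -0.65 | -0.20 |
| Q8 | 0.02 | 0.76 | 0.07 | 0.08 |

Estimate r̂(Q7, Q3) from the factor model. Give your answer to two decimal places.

-0.35

r̂ = Σ λ_i·λ_j across factors = (0.02)(-0.07) + (0.06)(0.06) + (-0.65)(0.29) + (-0.20)(0.82)
  = -0.0014 +0.0036 -0.1885 -0.1640 = -0.3503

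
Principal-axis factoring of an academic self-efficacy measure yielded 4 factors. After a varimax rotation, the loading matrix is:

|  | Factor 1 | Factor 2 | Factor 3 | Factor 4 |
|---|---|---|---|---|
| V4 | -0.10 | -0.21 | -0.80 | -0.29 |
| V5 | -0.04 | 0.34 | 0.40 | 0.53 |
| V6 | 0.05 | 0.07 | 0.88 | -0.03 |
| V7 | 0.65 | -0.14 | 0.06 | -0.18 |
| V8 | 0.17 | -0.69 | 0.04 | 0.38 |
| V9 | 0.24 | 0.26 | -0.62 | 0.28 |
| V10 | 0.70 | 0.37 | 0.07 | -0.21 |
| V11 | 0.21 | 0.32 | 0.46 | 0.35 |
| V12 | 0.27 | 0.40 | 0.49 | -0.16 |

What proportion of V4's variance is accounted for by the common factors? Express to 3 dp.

h² = (-0.10)² + (-0.21)² + (-0.80)² + (-0.29)² = 0.0100 + 0.0441 + 0.6400 + 0.0841 = 0.7782

0.778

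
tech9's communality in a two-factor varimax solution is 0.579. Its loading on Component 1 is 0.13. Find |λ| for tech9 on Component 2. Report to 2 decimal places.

Under orthogonal rotation h² = Σλ², so λ_Component 2² = h² − (0.0169) = 0.579 − 0.0169 = 0.5621.
|λ| = √0.5621 = 0.7497.

0.75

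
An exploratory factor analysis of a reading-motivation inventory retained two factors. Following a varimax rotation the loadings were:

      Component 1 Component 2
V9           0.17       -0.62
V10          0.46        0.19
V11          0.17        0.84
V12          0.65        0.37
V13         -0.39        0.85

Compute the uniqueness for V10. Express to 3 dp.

h² = 0.46² + 0.19² = 0.2116 + 0.0361 = 0.2477
Uniqueness u² = 1 − h² = 1 − 0.2477 = 0.7523

0.752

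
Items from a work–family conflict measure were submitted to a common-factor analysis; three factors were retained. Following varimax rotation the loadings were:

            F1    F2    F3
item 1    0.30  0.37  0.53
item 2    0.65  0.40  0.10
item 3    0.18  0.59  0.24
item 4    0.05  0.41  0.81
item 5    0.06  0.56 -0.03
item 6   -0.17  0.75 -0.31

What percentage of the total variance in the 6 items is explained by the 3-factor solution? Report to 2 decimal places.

Communalities: 0.5078, 0.5925, 0.4381, 0.8267, 0.3181, 0.6875; Σh² = 3.3707.
Total variance with 6 standardized items is 6, so the solution explains 3.3707/6 = 0.5618 = 56.18%.

56.18%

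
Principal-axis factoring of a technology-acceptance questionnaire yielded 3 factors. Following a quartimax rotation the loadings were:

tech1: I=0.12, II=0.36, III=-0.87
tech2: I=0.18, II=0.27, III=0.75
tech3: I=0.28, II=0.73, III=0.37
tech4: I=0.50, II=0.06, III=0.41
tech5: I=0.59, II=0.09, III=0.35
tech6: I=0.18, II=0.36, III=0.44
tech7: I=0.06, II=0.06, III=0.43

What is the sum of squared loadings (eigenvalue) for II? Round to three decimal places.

0.880

SS loadings for II = 0.36² + 0.27² + 0.73² + 0.06² + 0.09² + 0.36² + 0.06² = 0.1296 + 0.0729 + 0.5329 + 0.0036 + 0.0081 + 0.1296 + 0.0036 = 0.8803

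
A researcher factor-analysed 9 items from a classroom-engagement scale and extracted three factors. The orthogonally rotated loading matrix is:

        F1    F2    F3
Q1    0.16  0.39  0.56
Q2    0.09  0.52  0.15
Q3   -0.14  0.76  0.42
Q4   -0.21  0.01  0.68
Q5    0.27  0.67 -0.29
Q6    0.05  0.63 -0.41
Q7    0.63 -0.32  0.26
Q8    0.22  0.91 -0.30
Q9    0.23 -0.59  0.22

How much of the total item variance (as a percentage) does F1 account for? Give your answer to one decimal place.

7.5%

SS loadings for F1 = 0.16² + 0.09² + (-0.14)² + (-0.21)² + 0.27² + 0.05² + 0.63² + 0.22² + 0.23² = 0.6710
With 9 standardized items, total variance = 9. Proportion = 0.6710/9 = 0.0746 → 7.46%.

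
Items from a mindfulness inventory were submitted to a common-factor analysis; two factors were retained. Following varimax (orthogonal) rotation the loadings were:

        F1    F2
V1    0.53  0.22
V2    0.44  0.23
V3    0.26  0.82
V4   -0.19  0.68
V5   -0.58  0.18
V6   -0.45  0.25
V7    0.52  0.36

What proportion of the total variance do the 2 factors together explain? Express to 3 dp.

0.407

Communalities: 0.3293, 0.2465, 0.7400, 0.4985, 0.3688, 0.2650, 0.4000; Σh² = 2.8481.
Total variance with 7 standardized items is 7, so the solution explains 2.8481/7 = 0.4069.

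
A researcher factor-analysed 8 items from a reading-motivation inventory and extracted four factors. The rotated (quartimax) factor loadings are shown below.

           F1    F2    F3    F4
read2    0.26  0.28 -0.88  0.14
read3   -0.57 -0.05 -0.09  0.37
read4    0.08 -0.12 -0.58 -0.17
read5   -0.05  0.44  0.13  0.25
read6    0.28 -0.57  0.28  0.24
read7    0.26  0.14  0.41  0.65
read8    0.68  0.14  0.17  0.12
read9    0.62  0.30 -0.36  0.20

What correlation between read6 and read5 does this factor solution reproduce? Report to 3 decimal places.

-0.168

r̂ = Σ λ_i·λ_j across factors = (0.28)(-0.05) + (-0.57)(0.44) + (0.28)(0.13) + (0.24)(0.25)
  = -0.0140 -0.2508 +0.0364 +0.0600 = -0.1684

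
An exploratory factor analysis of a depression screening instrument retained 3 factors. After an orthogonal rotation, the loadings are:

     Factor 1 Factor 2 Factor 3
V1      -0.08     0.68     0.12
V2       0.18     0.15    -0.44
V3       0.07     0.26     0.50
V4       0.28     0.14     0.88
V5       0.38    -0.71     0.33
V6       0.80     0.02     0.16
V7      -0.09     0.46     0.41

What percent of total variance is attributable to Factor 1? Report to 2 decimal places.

SS loadings for Factor 1 = (-0.08)² + 0.18² + 0.07² + 0.28² + 0.38² + 0.80² + (-0.09)² = 0.9146
With 7 standardized items, total variance = 7. Proportion = 0.9146/7 = 0.1307 → 13.07%.

13.07%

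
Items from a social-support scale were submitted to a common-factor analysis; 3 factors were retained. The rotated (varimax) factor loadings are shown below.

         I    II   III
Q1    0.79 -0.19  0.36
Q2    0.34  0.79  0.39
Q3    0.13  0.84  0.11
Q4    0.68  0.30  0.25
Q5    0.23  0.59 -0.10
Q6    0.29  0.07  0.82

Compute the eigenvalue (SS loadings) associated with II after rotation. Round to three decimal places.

1.809

SS loadings for II = (-0.19)² + 0.79² + 0.84² + 0.30² + 0.59² + 0.07² = 0.0361 + 0.6241 + 0.7056 + 0.0900 + 0.3481 + 0.0049 = 1.8088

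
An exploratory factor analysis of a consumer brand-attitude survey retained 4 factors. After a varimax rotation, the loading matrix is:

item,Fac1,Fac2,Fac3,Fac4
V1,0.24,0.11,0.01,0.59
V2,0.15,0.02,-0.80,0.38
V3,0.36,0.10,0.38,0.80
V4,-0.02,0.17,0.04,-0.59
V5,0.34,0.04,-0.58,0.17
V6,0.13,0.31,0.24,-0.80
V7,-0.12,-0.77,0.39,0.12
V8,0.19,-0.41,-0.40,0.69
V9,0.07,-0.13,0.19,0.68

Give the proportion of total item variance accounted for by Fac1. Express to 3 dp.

0.044

SS loadings for Fac1 = 0.24² + 0.15² + 0.36² + (-0.02)² + 0.34² + 0.13² + (-0.12)² + 0.19² + 0.07² = 0.3980
Proportion of variance = 0.3980 / 9 = 0.0442.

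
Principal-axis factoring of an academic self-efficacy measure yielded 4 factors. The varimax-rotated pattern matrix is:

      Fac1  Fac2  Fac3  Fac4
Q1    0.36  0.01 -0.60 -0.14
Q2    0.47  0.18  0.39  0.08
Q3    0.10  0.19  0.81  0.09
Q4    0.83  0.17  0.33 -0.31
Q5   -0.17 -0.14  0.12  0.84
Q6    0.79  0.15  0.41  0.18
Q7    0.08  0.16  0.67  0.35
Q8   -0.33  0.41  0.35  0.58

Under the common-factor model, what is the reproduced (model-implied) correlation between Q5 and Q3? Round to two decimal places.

0.13

r̂ = Σ λ_i·λ_j across factors = (-0.17)(0.10) + (-0.14)(0.19) + (0.12)(0.81) + (0.84)(0.09)
  = -0.0170 -0.0266 +0.0972 +0.0756 = 0.1292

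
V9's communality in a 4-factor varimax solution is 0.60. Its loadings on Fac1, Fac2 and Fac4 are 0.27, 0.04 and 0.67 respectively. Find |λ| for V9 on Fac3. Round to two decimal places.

0.28

Under orthogonal rotation h² = Σλ², so λ_Fac3² = h² − (0.5234) = 0.60 − 0.5234 = 0.0766.
|λ| = √0.0766 = 0.2768.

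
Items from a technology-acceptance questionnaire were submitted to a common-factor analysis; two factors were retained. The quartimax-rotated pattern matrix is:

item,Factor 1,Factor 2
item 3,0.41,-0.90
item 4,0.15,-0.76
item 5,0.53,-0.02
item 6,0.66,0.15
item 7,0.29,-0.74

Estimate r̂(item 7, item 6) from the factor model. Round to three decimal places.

r̂ = Σ λ_i·λ_j across factors = (0.29)(0.66) + (-0.74)(0.15)
  = +0.1914 -0.1110 = 0.0804

0.080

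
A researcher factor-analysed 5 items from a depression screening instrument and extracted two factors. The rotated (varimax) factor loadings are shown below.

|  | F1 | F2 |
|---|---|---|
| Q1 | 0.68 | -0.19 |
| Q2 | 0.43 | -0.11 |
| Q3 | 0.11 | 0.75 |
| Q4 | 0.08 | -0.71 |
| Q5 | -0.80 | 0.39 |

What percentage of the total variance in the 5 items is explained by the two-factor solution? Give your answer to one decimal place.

51.5%

SS loadings by factor: 1.3058, 1.2669; total = 2.5727.
Total variance with 5 standardized items is 5, so the solution explains 2.5727/5 = 0.5145 = 51.45%.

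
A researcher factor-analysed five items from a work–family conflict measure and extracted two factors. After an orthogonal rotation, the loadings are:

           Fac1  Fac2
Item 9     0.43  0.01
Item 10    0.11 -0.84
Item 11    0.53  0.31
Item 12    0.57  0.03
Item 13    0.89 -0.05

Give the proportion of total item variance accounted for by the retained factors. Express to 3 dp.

SS loadings by factor: 1.5949, 0.8052; total = 2.4001.
Total variance with 5 standardized items is 5, so the solution explains 2.4001/5 = 0.4800.

0.480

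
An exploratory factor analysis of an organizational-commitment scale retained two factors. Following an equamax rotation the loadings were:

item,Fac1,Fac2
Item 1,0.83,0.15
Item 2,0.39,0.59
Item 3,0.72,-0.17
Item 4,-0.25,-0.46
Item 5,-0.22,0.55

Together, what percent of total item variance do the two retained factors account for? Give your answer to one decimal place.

SS loadings by factor: 1.4703, 0.9136; total = 2.3839.
Total variance with 5 standardized items is 5, so the solution explains 2.3839/5 = 0.4768 = 47.68%.

47.7%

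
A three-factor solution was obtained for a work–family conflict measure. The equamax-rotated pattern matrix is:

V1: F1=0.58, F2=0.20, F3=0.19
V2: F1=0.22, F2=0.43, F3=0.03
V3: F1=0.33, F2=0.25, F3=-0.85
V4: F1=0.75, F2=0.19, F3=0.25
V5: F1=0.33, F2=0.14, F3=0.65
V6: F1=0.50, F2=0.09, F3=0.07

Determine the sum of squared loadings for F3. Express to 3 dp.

SS loadings for F3 = 0.19² + 0.03² + (-0.85)² + 0.25² + 0.65² + 0.07² = 0.0361 + 0.0009 + 0.7225 + 0.0625 + 0.4225 + 0.0049 = 1.2494

1.249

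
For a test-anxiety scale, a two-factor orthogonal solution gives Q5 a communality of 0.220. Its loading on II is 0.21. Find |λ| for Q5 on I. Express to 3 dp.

0.419

Under orthogonal rotation h² = Σλ², so λ_I² = h² − (0.0441) = 0.220 − 0.0441 = 0.1759.
|λ| = √0.1759 = 0.4194.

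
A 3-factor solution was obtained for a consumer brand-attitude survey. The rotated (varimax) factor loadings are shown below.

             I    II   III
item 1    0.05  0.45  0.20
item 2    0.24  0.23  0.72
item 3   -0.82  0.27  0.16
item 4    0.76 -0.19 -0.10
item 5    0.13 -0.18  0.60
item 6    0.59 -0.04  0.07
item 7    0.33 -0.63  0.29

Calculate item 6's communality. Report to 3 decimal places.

h² = 0.59² + (-0.04)² + 0.07² = 0.3481 + 0.0016 + 0.0049 = 0.3546

0.355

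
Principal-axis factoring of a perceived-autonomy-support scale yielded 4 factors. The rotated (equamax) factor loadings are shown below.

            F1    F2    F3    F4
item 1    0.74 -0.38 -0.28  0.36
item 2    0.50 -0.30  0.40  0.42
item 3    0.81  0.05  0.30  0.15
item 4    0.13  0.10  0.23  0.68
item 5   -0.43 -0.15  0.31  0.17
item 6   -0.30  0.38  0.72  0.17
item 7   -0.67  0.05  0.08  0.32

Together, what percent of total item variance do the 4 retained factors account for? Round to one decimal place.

SS loadings by factor: 2.1944, 0.4163, 1.0022, 0.9511; total = 4.5640.
Total variance with 7 standardized items is 7, so the solution explains 4.5640/7 = 0.6520 = 65.20%.

65.2%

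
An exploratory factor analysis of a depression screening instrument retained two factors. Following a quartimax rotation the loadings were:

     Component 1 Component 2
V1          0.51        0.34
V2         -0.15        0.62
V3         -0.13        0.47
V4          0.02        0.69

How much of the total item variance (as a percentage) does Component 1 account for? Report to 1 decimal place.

SS loadings for Component 1 = 0.51² + (-0.15)² + (-0.13)² + 0.02² = 0.2999
With 4 standardized items, total variance = 4. Proportion = 0.2999/4 = 0.0750 → 7.50%.

7.5%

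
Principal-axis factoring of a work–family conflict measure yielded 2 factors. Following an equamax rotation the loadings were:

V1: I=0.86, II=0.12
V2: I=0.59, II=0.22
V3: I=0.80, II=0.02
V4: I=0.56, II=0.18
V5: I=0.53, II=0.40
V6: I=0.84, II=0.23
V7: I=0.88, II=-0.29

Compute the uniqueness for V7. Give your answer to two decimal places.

0.14

h² = 0.88² + (-0.29)² = 0.7744 + 0.0841 = 0.8585
Uniqueness u² = 1 − h² = 1 − 0.8585 = 0.1415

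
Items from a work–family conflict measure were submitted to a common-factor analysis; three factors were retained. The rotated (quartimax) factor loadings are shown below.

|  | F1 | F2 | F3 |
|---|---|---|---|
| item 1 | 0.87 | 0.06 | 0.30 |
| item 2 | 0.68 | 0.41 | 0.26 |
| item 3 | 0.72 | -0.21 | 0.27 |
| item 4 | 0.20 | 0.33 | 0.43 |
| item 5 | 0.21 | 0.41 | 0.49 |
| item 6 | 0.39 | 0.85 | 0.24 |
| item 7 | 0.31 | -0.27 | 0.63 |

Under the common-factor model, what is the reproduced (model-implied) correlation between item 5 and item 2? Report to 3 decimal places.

r̂ = Σ λ_i·λ_j across factors = (0.21)(0.68) + (0.41)(0.41) + (0.49)(0.26)
  = +0.1428 +0.1681 +0.1274 = 0.4383

0.438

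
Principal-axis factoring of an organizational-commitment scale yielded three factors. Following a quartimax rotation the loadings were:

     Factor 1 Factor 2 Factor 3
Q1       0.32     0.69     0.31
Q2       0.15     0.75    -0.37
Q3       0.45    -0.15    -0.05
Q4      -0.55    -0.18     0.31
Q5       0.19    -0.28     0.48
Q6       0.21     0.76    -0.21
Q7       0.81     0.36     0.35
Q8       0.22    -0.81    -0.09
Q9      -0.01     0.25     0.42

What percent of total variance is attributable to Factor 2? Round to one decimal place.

28.9%

SS loadings for Factor 2 = 0.69² + 0.75² + (-0.15)² + (-0.18)² + (-0.28)² + 0.76² + 0.36² + (-0.81)² + 0.25² = 2.5977
With 9 standardized items, total variance = 9. Proportion = 2.5977/9 = 0.2886 → 28.86%.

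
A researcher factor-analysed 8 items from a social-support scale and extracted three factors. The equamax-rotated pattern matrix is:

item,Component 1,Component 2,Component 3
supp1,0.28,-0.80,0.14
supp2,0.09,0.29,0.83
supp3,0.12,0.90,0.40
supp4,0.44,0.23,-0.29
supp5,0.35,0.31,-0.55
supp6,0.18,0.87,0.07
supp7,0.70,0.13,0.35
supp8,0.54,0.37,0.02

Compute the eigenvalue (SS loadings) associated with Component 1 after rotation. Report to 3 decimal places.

1.231

SS loadings for Component 1 = 0.28² + 0.09² + 0.12² + 0.44² + 0.35² + 0.18² + 0.70² + 0.54² = 0.0784 + 0.0081 + 0.0144 + 0.1936 + 0.1225 + 0.0324 + 0.4900 + 0.2916 = 1.2310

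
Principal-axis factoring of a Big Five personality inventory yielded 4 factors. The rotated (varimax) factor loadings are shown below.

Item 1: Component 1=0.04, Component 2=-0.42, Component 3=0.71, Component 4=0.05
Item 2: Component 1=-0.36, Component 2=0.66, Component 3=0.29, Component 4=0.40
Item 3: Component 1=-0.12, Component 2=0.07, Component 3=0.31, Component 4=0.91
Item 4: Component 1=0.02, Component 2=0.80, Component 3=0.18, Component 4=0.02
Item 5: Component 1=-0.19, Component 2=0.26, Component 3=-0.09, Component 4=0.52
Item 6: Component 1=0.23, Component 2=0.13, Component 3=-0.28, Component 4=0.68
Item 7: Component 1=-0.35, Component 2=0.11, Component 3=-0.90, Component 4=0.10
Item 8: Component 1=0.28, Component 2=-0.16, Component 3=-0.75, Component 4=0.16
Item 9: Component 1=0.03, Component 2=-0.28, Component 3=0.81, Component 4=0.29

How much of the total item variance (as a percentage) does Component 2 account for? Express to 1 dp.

SS loadings for Component 2 = (-0.42)² + 0.66² + 0.07² + 0.80² + 0.26² + 0.13² + 0.11² + (-0.16)² + (-0.28)² = 1.4575
With 9 standardized items, total variance = 9. Proportion = 1.4575/9 = 0.1619 → 16.19%.

16.2%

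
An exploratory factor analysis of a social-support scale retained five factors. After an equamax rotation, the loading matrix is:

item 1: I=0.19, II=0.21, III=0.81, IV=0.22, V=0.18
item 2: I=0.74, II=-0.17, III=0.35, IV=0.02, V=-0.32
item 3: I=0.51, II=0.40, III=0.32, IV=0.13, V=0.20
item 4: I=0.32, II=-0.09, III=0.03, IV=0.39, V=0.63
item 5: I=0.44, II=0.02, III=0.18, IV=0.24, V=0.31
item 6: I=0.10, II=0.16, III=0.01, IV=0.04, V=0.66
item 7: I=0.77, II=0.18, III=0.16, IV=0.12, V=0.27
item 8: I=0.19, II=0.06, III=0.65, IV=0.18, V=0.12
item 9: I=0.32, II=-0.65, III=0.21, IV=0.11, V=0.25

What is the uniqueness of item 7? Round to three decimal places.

h² = 0.77² + 0.18² + 0.16² + 0.12² + 0.27² = 0.5929 + 0.0324 + 0.0256 + 0.0144 + 0.0729 = 0.7382
Uniqueness u² = 1 − h² = 1 − 0.7382 = 0.2618

0.262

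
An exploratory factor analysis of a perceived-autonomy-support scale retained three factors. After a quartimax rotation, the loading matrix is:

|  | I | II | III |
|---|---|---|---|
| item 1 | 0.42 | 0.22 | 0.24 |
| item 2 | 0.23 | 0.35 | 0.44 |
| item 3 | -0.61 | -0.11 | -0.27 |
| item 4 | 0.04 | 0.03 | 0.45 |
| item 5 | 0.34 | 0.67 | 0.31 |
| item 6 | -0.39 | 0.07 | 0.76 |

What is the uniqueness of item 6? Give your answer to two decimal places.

h² = (-0.39)² + 0.07² + 0.76² = 0.1521 + 0.0049 + 0.5776 = 0.7346
Uniqueness u² = 1 − h² = 1 − 0.7346 = 0.2654

0.27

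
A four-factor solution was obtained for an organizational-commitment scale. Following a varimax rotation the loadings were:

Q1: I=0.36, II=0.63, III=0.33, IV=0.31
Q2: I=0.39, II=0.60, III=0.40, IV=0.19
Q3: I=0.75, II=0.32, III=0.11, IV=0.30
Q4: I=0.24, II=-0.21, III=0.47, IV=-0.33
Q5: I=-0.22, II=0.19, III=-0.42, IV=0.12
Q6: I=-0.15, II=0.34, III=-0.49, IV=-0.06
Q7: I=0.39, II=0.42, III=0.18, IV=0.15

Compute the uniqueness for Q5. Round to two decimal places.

h² = (-0.22)² + 0.19² + (-0.42)² + 0.12² = 0.0484 + 0.0361 + 0.1764 + 0.0144 = 0.2753
Uniqueness u² = 1 − h² = 1 − 0.2753 = 0.7247

0.72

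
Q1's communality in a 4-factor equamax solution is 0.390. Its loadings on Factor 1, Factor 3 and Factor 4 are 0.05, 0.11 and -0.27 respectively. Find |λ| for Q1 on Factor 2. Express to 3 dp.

0.550

Under orthogonal rotation h² = Σλ², so λ_Factor 2² = h² − (0.0875) = 0.390 − 0.0875 = 0.3025.
|λ| = √0.3025 = 0.5500.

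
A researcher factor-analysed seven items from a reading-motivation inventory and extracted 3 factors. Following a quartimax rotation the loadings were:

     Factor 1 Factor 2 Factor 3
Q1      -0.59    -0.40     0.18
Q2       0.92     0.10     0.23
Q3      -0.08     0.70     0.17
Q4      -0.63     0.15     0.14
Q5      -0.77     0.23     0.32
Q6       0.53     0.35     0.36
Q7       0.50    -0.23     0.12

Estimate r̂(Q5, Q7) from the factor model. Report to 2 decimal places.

-0.40

r̂ = Σ λ_i·λ_j across factors = (-0.77)(0.50) + (0.23)(-0.23) + (0.32)(0.12)
  = -0.3850 -0.0529 +0.0384 = -0.3995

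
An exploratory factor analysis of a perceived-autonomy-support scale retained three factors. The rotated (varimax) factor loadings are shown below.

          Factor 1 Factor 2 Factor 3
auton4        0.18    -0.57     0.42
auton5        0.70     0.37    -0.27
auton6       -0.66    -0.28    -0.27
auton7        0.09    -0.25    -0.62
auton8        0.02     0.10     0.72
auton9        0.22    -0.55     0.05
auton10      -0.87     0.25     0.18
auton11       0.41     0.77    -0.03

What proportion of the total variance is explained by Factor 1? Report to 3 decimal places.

SS loadings for Factor 1 = 0.18² + 0.70² + (-0.66)² + 0.09² + 0.02² + 0.22² + (-0.87)² + 0.41² = 1.9399
Proportion of variance = 1.9399 / 8 = 0.2425.

0.242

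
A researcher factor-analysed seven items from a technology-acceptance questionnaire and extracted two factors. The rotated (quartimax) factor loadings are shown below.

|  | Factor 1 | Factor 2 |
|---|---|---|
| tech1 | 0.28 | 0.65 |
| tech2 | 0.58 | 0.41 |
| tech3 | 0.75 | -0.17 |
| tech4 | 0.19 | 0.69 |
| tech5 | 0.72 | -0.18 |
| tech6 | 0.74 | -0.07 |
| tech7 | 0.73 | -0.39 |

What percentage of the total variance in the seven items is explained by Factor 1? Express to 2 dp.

SS loadings for Factor 1 = 0.28² + 0.58² + 0.75² + 0.19² + 0.72² + 0.74² + 0.73² = 2.6123
With 7 standardized items, total variance = 7. Proportion = 2.6123/7 = 0.3732 → 37.32%.

37.32%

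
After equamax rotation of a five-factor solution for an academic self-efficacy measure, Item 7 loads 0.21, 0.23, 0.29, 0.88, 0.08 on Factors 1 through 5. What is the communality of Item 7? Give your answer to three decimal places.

0.962

h² = 0.21² + 0.23² + 0.29² + 0.88² + 0.08² = 0.0441 + 0.0529 + 0.0841 + 0.7744 + 0.0064 = 0.9619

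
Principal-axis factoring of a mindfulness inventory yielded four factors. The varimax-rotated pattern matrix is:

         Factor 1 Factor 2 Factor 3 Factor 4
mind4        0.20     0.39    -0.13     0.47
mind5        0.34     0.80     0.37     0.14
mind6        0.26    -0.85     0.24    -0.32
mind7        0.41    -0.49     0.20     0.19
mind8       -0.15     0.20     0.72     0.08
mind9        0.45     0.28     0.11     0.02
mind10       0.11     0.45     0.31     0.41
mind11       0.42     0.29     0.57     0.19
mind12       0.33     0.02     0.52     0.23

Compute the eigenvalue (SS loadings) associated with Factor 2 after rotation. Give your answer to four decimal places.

2.1601

SS loadings for Factor 2 = 0.39² + 0.80² + (-0.85)² + (-0.49)² + 0.20² + 0.28² + 0.45² + 0.29² + 0.02² = 0.1521 + 0.6400 + 0.7225 + 0.2401 + 0.0400 + 0.0784 + 0.2025 + 0.0841 + 0.0004 = 2.1601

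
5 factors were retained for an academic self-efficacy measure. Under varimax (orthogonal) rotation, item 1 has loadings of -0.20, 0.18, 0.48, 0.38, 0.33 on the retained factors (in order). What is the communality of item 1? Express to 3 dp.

h² = (-0.20)² + 0.18² + 0.48² + 0.38² + 0.33² = 0.0400 + 0.0324 + 0.2304 + 0.1444 + 0.1089 = 0.5561

0.556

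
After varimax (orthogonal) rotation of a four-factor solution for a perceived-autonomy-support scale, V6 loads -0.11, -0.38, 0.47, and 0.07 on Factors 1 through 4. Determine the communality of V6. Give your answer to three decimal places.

h² = (-0.11)² + (-0.38)² + 0.47² + 0.07² = 0.0121 + 0.1444 + 0.2209 + 0.0049 = 0.3823

0.382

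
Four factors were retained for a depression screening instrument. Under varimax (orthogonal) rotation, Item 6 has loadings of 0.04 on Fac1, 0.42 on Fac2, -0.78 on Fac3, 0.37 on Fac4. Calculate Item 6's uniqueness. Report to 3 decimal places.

h² = 0.04² + 0.42² + (-0.78)² + 0.37² = 0.0016 + 0.1764 + 0.6084 + 0.1369 = 0.9233
Uniqueness u² = 1 − h² = 1 − 0.9233 = 0.0767

0.077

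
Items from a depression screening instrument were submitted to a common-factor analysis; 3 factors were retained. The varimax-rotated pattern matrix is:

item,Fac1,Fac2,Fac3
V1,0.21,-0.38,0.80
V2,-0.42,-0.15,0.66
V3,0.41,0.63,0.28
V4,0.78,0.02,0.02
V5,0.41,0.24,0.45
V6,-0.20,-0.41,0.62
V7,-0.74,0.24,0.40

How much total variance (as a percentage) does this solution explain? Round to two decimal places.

64.31%

Communalities: 0.8285, 0.6345, 0.6434, 0.6092, 0.4282, 0.5925, 0.7652; Σh² = 4.5015.
Total variance with 7 standardized items is 7, so the solution explains 4.5015/7 = 0.6431 = 64.31%.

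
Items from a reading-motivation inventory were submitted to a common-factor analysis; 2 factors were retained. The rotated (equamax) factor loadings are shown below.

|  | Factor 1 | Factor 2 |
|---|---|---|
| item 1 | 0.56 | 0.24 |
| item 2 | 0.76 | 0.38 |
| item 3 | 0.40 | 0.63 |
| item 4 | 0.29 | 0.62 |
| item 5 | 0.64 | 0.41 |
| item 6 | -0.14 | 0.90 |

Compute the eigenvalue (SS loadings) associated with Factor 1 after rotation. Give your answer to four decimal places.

1.5645

SS loadings for Factor 1 = 0.56² + 0.76² + 0.40² + 0.29² + 0.64² + (-0.14)² = 0.3136 + 0.5776 + 0.1600 + 0.0841 + 0.4096 + 0.0196 = 1.5645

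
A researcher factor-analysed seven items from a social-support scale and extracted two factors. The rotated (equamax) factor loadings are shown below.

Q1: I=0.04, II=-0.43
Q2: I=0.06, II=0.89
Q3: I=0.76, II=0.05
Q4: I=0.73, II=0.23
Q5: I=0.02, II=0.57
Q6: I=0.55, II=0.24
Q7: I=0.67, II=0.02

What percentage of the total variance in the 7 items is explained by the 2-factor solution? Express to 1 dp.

46.9%

SS loadings by factor: 1.8675, 1.4153; total = 3.2828.
Total variance with 7 standardized items is 7, so the solution explains 3.2828/7 = 0.4690 = 46.90%.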